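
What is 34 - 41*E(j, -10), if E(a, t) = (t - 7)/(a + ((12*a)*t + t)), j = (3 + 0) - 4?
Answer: 4403/109 ≈ 40.394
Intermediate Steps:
j = -1 (j = 3 - 4 = -1)
E(a, t) = (-7 + t)/(a + t + 12*a*t) (E(a, t) = (-7 + t)/(a + (12*a*t + t)) = (-7 + t)/(a + (t + 12*a*t)) = (-7 + t)/(a + t + 12*a*t))
34 - 41*E(j, -10) = 34 - 41*(-7 - 10)/(-1 - 10 + 12*(-1)*(-10)) = 34 - 41*(-17)/(-1 - 10 + 120) = 34 - 41*(-17)/109 = 34 - 41*(-17/109) = 34 + 697/109 = 4403/109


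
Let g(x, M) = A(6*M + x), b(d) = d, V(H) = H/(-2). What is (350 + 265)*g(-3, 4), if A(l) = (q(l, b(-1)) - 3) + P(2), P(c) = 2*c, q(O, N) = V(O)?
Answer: -11685/2 ≈ -5842.5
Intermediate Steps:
V(H) = -H/2 (V(H) = H*(-½) = -H/2)
q(O, N) = -O/2
A(l) = 1 - l/2 (A(l) = (-l/2 - 3) + 2*2 = (-3 - l/2) + 4 = 1 - l/2)
g(x, M) = 1 - 3*M - x/2 (g(x, M) = 1 - (6*M + x)/2 = 1 - (x + 6*M)/2 = 1 + (-3*M - x/2) = 1 - 3*M - x/2)
(350 + 265)*g(-3, 4) = (350 + 265)*(1 - 3*4 - ½*(-3)) = 615*(1 - 12 + 3/2) = 615*(-19/2) = -11685/2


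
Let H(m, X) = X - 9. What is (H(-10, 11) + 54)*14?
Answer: 784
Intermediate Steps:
H(m, X) = -9 + X
(H(-10, 11) + 54)*14 = ((-9 + 11) + 54)*14 = (2 + 54)*14 = 56*14 = 784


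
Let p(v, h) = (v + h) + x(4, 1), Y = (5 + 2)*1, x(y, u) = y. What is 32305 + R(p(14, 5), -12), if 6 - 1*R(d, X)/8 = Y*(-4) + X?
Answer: 32673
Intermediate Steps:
Y = 7 (Y = 7*1 = 7)
p(v, h) = 4 + h + v (p(v, h) = (v + h) + 4 = (h + v) + 4 = 4 + h + v)
R(d, X) = 272 - 8*X (R(d, X) = 48 - 8*(7*(-4) + X) = 48 - 8*(-28 + X) = 48 + (224 - 8*X) = 272 - 8*X)
32305 + R(p(14, 5), -12) = 32305 + (272 - 8*(-12)) = 32305 + (272 + 96) = 32305 + 368 = 32673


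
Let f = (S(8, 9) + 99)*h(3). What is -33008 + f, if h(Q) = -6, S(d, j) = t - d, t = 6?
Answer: -33590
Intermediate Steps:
S(d, j) = 6 - d
f = -582 (f = ((6 - 1*8) + 99)*(-6) = ((6 - 8) + 99)*(-6) = (-2 + 99)*(-6) = 97*(-6) = -582)
-33008 + f = -33008 - 582 = -33590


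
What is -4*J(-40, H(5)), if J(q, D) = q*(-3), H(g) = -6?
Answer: -480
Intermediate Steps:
J(q, D) = -3*q
-4*J(-40, H(5)) = -(-12)*(-40) = -4*120 = -480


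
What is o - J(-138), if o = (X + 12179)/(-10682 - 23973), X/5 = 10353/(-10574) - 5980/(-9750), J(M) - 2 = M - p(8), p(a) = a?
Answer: 46446072593/323331150 ≈ 143.65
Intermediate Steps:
J(M) = -6 + M (J(M) = 2 + (M - 1*8) = 2 + (M - 8) = 2 + (-8 + M) = -6 + M)
X = -17063/9330 (X = 5*(10353/(-10574) - 5980/(-9750)) = 5*(10353*(-1/10574) - 5980*(-1/9750)) = 5*(-609/622 + 46/75) = 5*(-17063/46650) = -17063/9330 ≈ -1.8288)
o = -113613007/323331150 (o = (-17063/9330 + 12179)/(-10682 - 23973) = (113613007/9330)/(-34655) = (113613007/9330)*(-1/34655) = -113613007/323331150 ≈ -0.35138)
o - J(-138) = -113613007/323331150 - (-6 - 138) = -113613007/323331150 - 1*(-144) = -113613007/323331150 + 144 = 46446072593/323331150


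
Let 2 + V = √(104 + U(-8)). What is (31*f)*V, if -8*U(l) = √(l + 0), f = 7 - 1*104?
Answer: 6014 - 3007*√(416 - I*√2)/2 ≈ -24652.0 + 52.124*I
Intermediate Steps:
f = -97 (f = 7 - 104 = -97)
U(l) = -√l/8 (U(l) = -√(l + 0)/8 = -√l/8)
V = -2 + √(104 - I*√2/4) ≈ 8.1981 - 0.017334*I
(31*f)*V = (31*(-97))*(-2 + √(416 - I*√2)/2) = -3007*(-2 + √(416 - I*√2)/2) = 6014 - 3007*√(416 - I*√2)/2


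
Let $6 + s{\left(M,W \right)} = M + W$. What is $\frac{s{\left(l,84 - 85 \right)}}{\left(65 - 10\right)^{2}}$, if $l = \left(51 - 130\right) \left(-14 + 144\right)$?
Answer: $- \frac{10277}{3025} \approx -3.3974$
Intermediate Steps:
$l = -10270$ ($l = \left(-79\right) 130 = -10270$)
$s{\left(M,W \right)} = -6 + M + W$ ($s{\left(M,W \right)} = -6 + \left(M + W\right) = -6 + M + W$)
$\frac{s{\left(l,84 - 85 \right)}}{\left(65 - 10\right)^{2}} = \frac{-6 - 10270 + \left(84 - 85\right)}{\left(65 - 10\right)^{2}} = \frac{-6 - 10270 + \left(84 - 85\right)}{55^{2}} = \frac{-6 - 10270 - 1}{3025} = \left(-10277\right) \frac{1}{3025} = - \frac{10277}{3025}$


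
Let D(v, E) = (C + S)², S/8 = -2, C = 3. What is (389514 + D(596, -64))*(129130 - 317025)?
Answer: -73219487285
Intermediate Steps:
S = -16 (S = 8*(-2) = -16)
D(v, E) = 169 (D(v, E) = (3 - 16)² = (-13)² = 169)
(389514 + D(596, -64))*(129130 - 317025) = (389514 + 169)*(129130 - 317025) = 389683*(-187895) = -73219487285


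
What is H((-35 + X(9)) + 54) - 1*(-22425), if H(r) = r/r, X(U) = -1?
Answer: 22426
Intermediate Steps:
H(r) = 1
H((-35 + X(9)) + 54) - 1*(-22425) = 1 - 1*(-22425) = 1 + 22425 = 22426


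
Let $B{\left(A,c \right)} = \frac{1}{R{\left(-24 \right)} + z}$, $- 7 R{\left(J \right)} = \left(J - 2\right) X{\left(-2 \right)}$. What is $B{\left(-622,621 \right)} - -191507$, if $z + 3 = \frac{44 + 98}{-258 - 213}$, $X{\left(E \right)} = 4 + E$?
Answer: $\frac{2605839046}{13607} \approx 1.9151 \cdot 10^{5}$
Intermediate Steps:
$z = - \frac{1555}{471}$ ($z = -3 + \frac{44 + 98}{-258 - 213} = -3 + \frac{142}{-471} = -3 + 142 \left(- \frac{1}{471}\right) = -3 - \frac{142}{471} = - \frac{1555}{471} \approx -3.3015$)
$R{\left(J \right)} = \frac{4}{7} - \frac{2 J}{7}$ ($R{\left(J \right)} = - \frac{\left(J - 2\right) \left(4 - 2\right)}{7} = - \frac{\left(-2 + J\right) 2}{7} = - \frac{-4 + 2 J}{7} = \frac{4}{7} - \frac{2 J}{7}$)
$B{\left(A,c \right)} = \frac{3297}{13607}$ ($B{\left(A,c \right)} = \frac{1}{\left(\frac{4}{7} - - \frac{48}{7}\right) - \frac{1555}{471}} = \frac{1}{\left(\frac{4}{7} + \frac{48}{7}\right) - \frac{1555}{471}} = \frac{1}{\frac{52}{7} - \frac{1555}{471}} = \frac{1}{\frac{13607}{3297}} = \frac{3297}{13607}$)
$B{\left(-622,621 \right)} - -191507 = \frac{3297}{13607} - -191507 = \frac{3297}{13607} + 191507 = \frac{2605839046}{13607}$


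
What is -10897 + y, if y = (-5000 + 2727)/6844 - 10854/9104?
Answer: -84882851655/7788472 ≈ -10899.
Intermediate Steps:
y = -11872271/7788472 (y = -2273*1/6844 - 10854*1/9104 = -2273/6844 - 5427/4552 = -11872271/7788472 ≈ -1.5243)
-10897 + y = -10897 - 11872271/7788472 = -84882851655/7788472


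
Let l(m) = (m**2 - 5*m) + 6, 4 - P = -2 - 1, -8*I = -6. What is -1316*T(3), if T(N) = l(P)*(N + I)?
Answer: -98700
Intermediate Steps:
I = 3/4 (I = -1/8*(-6) = 3/4 ≈ 0.75000)
P = 7 (P = 4 - (-2 - 1) = 4 - 1*(-3) = 4 + 3 = 7)
l(m) = 6 + m**2 - 5*m
T(N) = 15 + 20*N (T(N) = (6 + 7**2 - 5*7)*(N + 3/4) = (6 + 49 - 35)*(3/4 + N) = 20*(3/4 + N) = 15 + 20*N)
-1316*T(3) = -1316*(15 + 20*3) = -1316*(15 + 60) = -1316*75 = -98700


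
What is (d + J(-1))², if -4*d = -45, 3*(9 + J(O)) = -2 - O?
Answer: 529/144 ≈ 3.6736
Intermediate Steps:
J(O) = -29/3 - O/3 (J(O) = -9 + (-2 - O)/3 = -9 + (-⅔ - O/3) = -29/3 - O/3)
d = 45/4 (d = -¼*(-45) = 45/4 ≈ 11.250)
(d + J(-1))² = (45/4 + (-29/3 - ⅓*(-1)))² = (45/4 + (-29/3 + ⅓))² = (45/4 - 28/3)² = (23/12)² = 529/144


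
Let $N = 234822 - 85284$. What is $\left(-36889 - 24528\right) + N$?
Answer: $88121$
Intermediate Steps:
$N = 149538$ ($N = 234822 - 85284 = 149538$)
$\left(-36889 - 24528\right) + N = \left(-36889 - 24528\right) + 149538 = -61417 + 149538 = 88121$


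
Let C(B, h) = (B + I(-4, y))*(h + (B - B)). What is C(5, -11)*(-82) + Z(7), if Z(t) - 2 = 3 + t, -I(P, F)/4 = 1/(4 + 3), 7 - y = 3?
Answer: 28046/7 ≈ 4006.6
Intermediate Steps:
y = 4 (y = 7 - 1*3 = 7 - 3 = 4)
I(P, F) = -4/7 (I(P, F) = -4/(4 + 3) = -4/7)
Z(t) = 5 + t (Z(t) = 2 + (3 + t) = 5 + t)
C(B, h) = h*(-4/7 + B) (C(B, h) = (B - 4/7)*(h + (B - B)) = (-4/7 + B)*(h + 0) = (-4/7 + B)*h = h*(-4/7 + B))
C(5, -11)*(-82) + Z(7) = ((⅐)*(-11)*(-4 + 7*5))*(-82) + (5 + 7) = ((⅐)*(-11)*(-4 + 35))*(-82) + 12 = ((⅐)*(-11)*31)*(-82) + 12 = -341/7*(-82) + 12 = 27962/7 + 12 = 28046/7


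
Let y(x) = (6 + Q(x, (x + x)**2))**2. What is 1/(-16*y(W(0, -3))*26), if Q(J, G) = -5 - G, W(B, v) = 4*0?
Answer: -1/416 ≈ -0.0024038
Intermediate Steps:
W(B, v) = 0
y(x) = (1 - 4*x**2)**2 (y(x) = (6 + (-5 - (x + x)**2))**2 = (6 + (-5 - (2*x)**2))**2 = (6 + (-5 - 4*x**2))**2 = (1 - 4*x**2)**2)
1/(-16*y(W(0, -3))*26) = 1/(-16*(-1 + 4*0**2)**2*26) = 1/(-16*(-1 + 4*0)**2*26) = 1/(-16*(-1 + 0)**2*26) = 1/(-16*(-1)**2*26) = 1/(-16*1*26) = 1/(-16*26) = 1/(-416) = -1/416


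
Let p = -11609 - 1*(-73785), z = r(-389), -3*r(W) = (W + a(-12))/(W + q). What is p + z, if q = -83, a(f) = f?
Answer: 88040815/1416 ≈ 62176.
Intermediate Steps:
r(W) = -(-12 + W)/(3*(-83 + W)) (r(W) = -(W - 12)/(3*(W - 83)) = -(-12 + W)/(3*(-83 + W)))
z = -401/1416 (z = (12 - 1*(-389))/(3*(-83 - 389)) = (⅓)*(12 + 389)/(-472) = (⅓)*(-1/472)*401 = -401/1416 ≈ -0.28319)
p = 62176 (p = -11609 + 73785 = 62176)
p + z = 62176 - 401/1416 = 88040815/1416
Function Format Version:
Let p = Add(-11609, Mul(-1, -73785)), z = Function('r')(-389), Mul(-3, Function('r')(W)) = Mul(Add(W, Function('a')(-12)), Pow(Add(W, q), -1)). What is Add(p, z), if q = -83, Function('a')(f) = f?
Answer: Rational(88040815, 1416) ≈ 62176.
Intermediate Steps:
Function('r')(W) = Mul(Rational(-1, 3), Pow(Add(-83, W), -1), Add(-12, W)) (Function('r')(W) = Mul(Rational(-1, 3), Mul(Add(W, -12), Pow(Add(W, -83), -1))) = Mul(Rational(-1, 3), Mul(Add(-12, W), Pow(Add(-83, W), -1))) = Mul(Rational(-1, 3), Mul(Pow(Add(-83, W), -1), Add(-12, W))) = Mul(Rational(-1, 3), Pow(Add(-83, W), -1), Add(-12, W)))
z = Rational(-401, 1416) (z = Mul(Rational(1, 3), Pow(Add(-83, -389), -1), Add(12, Mul(-1, -389))) = Mul(Rational(1, 3), Pow(-472, -1), Add(12, 389)) = Mul(Rational(1, 3), Rational(-1, 472), 401) = Rational(-401, 1416) ≈ -0.28319)
p = 62176 (p = Add(-11609, 73785) = 62176)
Add(p, z) = Add(62176, Rational(-401, 1416)) = Rational(88040815, 1416)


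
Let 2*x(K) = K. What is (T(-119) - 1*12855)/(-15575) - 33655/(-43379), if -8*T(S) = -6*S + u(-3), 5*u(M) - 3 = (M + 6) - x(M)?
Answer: 2481584867/1544292400 ≈ 1.6069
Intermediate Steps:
x(K) = K/2
u(M) = 9/5 + M/10 (u(M) = ⅗ + ((M + 6) - M/2)/5 = ⅗ + ((6 + M) - M/2)/5 = ⅗ + (6 + M/2)/5 = ⅗ + (6/5 + M/10) = 9/5 + M/10)
T(S) = -3/16 + 3*S/4 (T(S) = -(-6*S + (9/5 + (⅒)*(-3)))/8 = -(-6*S + (9/5 - 3/10))/8 = -(-6*S + 3/2)/8 = -(3/2 - 6*S)/8 = -3/16 + 3*S/4)
(T(-119) - 1*12855)/(-15575) - 33655/(-43379) = ((-3/16 + (¾)*(-119)) - 1*12855)/(-15575) - 33655/(-43379) = ((-3/16 - 357/4) - 12855)*(-1/15575) - 33655*(-1/43379) = (-1431/16 - 12855)*(-1/15575) + 33655/43379 = -207111/16*(-1/15575) + 33655/43379 = 207111/249200 + 33655/43379 = 2481584867/1544292400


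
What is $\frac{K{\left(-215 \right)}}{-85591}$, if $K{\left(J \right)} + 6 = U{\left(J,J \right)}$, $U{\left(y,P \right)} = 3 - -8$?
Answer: $- \frac{5}{85591} \approx -5.8417 \cdot 10^{-5}$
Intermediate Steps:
$U{\left(y,P \right)} = 11$ ($U{\left(y,P \right)} = 3 + 8 = 11$)
$K{\left(J \right)} = 5$ ($K{\left(J \right)} = -6 + 11 = 5$)
$\frac{K{\left(-215 \right)}}{-85591} = \frac{5}{-85591} = 5 \left(- \frac{1}{85591}\right) = - \frac{5}{85591}$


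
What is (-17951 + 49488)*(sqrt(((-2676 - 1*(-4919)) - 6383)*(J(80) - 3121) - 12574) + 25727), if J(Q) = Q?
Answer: 811352399 + 31537*sqrt(12577166) ≈ 9.2320e+8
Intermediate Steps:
(-17951 + 49488)*(sqrt(((-2676 - 1*(-4919)) - 6383)*(J(80) - 3121) - 12574) + 25727) = (-17951 + 49488)*(sqrt(((-2676 - 1*(-4919)) - 6383)*(80 - 3121) - 12574) + 25727) = 31537*(sqrt(((-2676 + 4919) - 6383)*(-3041) - 12574) + 25727) = 31537*(sqrt((2243 - 6383)*(-3041) - 12574) + 25727) = 31537*(sqrt(-4140*(-3041) - 12574) + 25727) = 31537*(sqrt(12589740 - 12574) + 25727) = 31537*(sqrt(12577166) + 25727) = 31537*(25727 + sqrt(12577166)) = 811352399 + 31537*sqrt(12577166)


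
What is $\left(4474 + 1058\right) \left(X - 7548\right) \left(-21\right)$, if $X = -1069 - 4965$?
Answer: $1577848104$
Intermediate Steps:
$X = -6034$ ($X = -1069 - 4965 = -6034$)
$\left(4474 + 1058\right) \left(X - 7548\right) \left(-21\right) = \left(4474 + 1058\right) \left(-6034 - 7548\right) \left(-21\right) = 5532 \left(-13582\right) \left(-21\right) = \left(-75135624\right) \left(-21\right) = 1577848104$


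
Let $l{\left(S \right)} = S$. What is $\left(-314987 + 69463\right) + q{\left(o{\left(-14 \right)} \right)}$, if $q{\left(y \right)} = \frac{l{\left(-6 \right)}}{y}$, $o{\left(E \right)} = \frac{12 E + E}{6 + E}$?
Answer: $- \frac{22342708}{91} \approx -2.4552 \cdot 10^{5}$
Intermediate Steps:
$o{\left(E \right)} = \frac{13 E}{6 + E}$
$q{\left(y \right)} = - \frac{6}{y}$
$\left(-314987 + 69463\right) + q{\left(o{\left(-14 \right)} \right)} = \left(-314987 + 69463\right) - \frac{6}{13 \left(-14\right) \frac{1}{6 - 14}} = -245524 - \frac{6}{13 \left(-14\right) \frac{1}{-8}} = -245524 - \frac{6}{13 \left(-14\right) \left(- \frac{1}{8}\right)} = -245524 - \frac{6}{\frac{91}{4}} = -245524 - \frac{24}{91} = - \frac{22342708}{91}$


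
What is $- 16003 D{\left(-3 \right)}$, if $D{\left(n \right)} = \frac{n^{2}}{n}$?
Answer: $48009$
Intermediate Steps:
$D{\left(n \right)} = n$
$- 16003 D{\left(-3 \right)} = \left(-16003\right) \left(-3\right) = 48009$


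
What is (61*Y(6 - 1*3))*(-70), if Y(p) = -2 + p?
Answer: -4270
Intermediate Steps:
(61*Y(6 - 1*3))*(-70) = (61*(-2 + (6 - 1*3)))*(-70) = (61*(-2 + (6 - 3)))*(-70) = (61*(-2 + 3))*(-70) = (61*1)*(-70) = 61*(-70) = -4270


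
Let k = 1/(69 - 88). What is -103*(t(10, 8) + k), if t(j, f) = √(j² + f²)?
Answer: 103/19 - 206*√41 ≈ -1313.6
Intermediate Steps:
k = -1/19 (k = 1/(-19) = -1/19 ≈ -0.052632)
t(j, f) = √(f² + j²)
-103*(t(10, 8) + k) = -103*(√(8² + 10²) - 1/19) = -103*(√(64 + 100) - 1/19) = -103*(√164 - 1/19) = -103*(2*√41 - 1/19) = -103*(-1/19 + 2*√41) = 103/19 - 206*√41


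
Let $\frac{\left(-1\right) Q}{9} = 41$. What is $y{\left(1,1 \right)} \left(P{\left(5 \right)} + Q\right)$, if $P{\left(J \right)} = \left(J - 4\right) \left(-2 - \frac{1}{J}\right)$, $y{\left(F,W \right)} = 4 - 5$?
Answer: $\frac{1856}{5} \approx 371.2$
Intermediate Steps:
$Q = -369$ ($Q = \left(-9\right) 41 = -369$)
$y{\left(F,W \right)} = -1$
$P{\left(J \right)} = \left(-4 + J\right) \left(-2 - \frac{1}{J}\right)$
$y{\left(1,1 \right)} \left(P{\left(5 \right)} + Q\right) = - (\left(7 - 10 + \frac{4}{5}\right) - 369) = - (- \frac{11}{5} - 369) = \left(-1\right) \left(- \frac{1856}{5}\right) = \frac{1856}{5}$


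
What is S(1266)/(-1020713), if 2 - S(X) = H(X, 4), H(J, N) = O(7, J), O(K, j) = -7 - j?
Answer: -1275/1020713 ≈ -0.0012491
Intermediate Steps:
H(J, N) = -7 - J
S(X) = 9 + X (S(X) = 2 - (-7 - X) = 2 + (7 + X) = 9 + X)
S(1266)/(-1020713) = (9 + 1266)/(-1020713) = 1275*(-1/1020713) = -1275/1020713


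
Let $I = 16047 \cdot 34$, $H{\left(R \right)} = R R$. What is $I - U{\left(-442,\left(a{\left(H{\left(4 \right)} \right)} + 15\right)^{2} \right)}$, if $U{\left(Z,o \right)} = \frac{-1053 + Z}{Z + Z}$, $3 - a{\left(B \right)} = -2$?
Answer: $\frac{37100549}{68} \approx 5.456 \cdot 10^{5}$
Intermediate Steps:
$H{\left(R \right)} = R^{2}$
$a{\left(B \right)} = 5$ ($a{\left(B \right)} = 3 - -2 = 3 + 2 = 5$)
$U{\left(Z,o \right)} = \frac{-1053 + Z}{2 Z}$
$I = 545598$
$I - U{\left(-442,\left(a{\left(H{\left(4 \right)} \right)} + 15\right)^{2} \right)} = 545598 - \frac{-1053 - 442}{2 \left(-442\right)} = 545598 - \frac{1}{2} \left(- \frac{1}{442}\right) \left(-1495\right) = 545598 - \frac{115}{68} = \frac{37100549}{68}$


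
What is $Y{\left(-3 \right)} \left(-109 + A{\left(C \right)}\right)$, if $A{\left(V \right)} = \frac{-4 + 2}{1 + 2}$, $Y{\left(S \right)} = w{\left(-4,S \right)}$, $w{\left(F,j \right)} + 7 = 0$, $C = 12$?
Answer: $\frac{2303}{3} \approx 767.67$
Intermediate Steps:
$w{\left(F,j \right)} = -7$ ($w{\left(F,j \right)} = -7 + 0 = -7$)
$Y{\left(S \right)} = -7$
$A{\left(V \right)} = - \frac{2}{3}$
$Y{\left(-3 \right)} \left(-109 + A{\left(C \right)}\right) = - 7 \left(-109 - \frac{2}{3}\right) = \left(-7\right) \left(- \frac{329}{3}\right) = \frac{2303}{3}$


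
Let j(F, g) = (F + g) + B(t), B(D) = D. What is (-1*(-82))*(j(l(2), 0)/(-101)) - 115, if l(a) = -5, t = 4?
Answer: -11533/101 ≈ -114.19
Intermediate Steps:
j(F, g) = 4 + F + g (j(F, g) = (F + g) + 4 = 4 + F + g)
(-1*(-82))*(j(l(2), 0)/(-101)) - 115 = (-1*(-82))*((4 - 5 + 0)/(-101)) - 115 = 82*(-1*(-1/101)) - 115 = 82*(1/101) - 115 = 82/101 - 115 = -11533/101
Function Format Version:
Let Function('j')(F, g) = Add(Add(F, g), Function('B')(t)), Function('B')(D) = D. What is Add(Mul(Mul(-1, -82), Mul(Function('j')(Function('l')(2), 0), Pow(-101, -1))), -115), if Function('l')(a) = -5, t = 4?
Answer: Rational(-11533, 101) ≈ -114.19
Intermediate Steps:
Function('j')(F, g) = Add(4, F, g) (Function('j')(F, g) = Add(Add(F, g), 4) = Add(4, F, g))
Add(Mul(Mul(-1, -82), Mul(Function('j')(Function('l')(2), 0), Pow(-101, -1))), -115) = Add(Mul(Mul(-1, -82), Mul(Add(4, -5, 0), Pow(-101, -1))), -115) = Add(Mul(82, Mul(-1, Rational(-1, 101))), -115) = Add(Mul(82, Rational(1, 101)), -115) = Add(Rational(82, 101), -115) = Rational(-11533, 101)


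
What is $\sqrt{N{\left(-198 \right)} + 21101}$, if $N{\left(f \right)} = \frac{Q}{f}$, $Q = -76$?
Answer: $\frac{\sqrt{22979407}}{33} \approx 145.26$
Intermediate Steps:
$N{\left(f \right)} = - \frac{76}{f}$
$\sqrt{N{\left(-198 \right)} + 21101} = \sqrt{- \frac{76}{-198} + 21101} = \sqrt{\left(-76\right) \left(- \frac{1}{198}\right) + 21101} = \sqrt{\frac{38}{99} + 21101} = \sqrt{\frac{2089037}{99}} = \frac{\sqrt{22979407}}{33}$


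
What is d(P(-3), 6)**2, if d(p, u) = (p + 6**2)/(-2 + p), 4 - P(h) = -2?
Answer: 441/4 ≈ 110.25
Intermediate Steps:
P(h) = 6 (P(h) = 4 - 1*(-2) = 4 + 2 = 6)
d(p, u) = (36 + p)/(-2 + p) (d(p, u) = (p + 36)/(-2 + p) = (36 + p)/(-2 + p))
d(P(-3), 6)**2 = ((36 + 6)/(-2 + 6))**2 = (42/4)**2 = ((1/4)*42)**2 = (21/2)**2 = 441/4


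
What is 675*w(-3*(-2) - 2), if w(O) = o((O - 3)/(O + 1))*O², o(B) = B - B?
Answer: 0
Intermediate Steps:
o(B) = 0
w(O) = 0 (w(O) = 0*O² = 0)
675*w(-3*(-2) - 2) = 675*0 = 0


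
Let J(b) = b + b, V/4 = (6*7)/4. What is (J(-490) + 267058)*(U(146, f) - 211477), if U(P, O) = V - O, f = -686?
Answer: -56075672422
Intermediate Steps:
V = 42 (V = 4*((6*7)/4) = 4*(42*(¼)) = 4*(21/2) = 42)
U(P, O) = 42 - O
J(b) = 2*b
(J(-490) + 267058)*(U(146, f) - 211477) = (2*(-490) + 267058)*((42 - 1*(-686)) - 211477) = (-980 + 267058)*((42 + 686) - 211477) = 266078*(728 - 211477) = 266078*(-210749) = -56075672422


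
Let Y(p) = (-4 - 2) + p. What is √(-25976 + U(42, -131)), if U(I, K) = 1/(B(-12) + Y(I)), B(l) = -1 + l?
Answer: 3*I*√1526809/23 ≈ 161.17*I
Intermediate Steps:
Y(p) = -6 + p
U(I, K) = 1/(-19 + I) (U(I, K) = 1/((-1 - 12) + (-6 + I)) = 1/(-13 + (-6 + I)) = 1/(-19 + I))
√(-25976 + U(42, -131)) = √(-25976 + 1/(-19 + 42)) = √(-25976 + 1/23) = √(-597447/23) = 3*I*√1526809/23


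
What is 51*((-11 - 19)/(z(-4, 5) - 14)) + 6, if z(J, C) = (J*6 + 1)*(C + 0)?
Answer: 768/43 ≈ 17.860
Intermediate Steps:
z(J, C) = C*(1 + 6*J) (z(J, C) = (6*J + 1)*C = (1 + 6*J)*C = C*(1 + 6*J))
51*((-11 - 19)/(z(-4, 5) - 14)) + 6 = 51*((-11 - 19)/(5*(1 + 6*(-4)) - 14)) + 6 = 51*(-30/(5*(1 - 24) - 14)) + 6 = 51*(-30/(5*(-23) - 14)) + 6 = 51*(-30/(-115 - 14)) + 6 = 51*(-30/(-129)) + 6 = 51*(-30*(-1/129)) + 6 = 51*(10/43) + 6 = 510/43 + 6 = 768/43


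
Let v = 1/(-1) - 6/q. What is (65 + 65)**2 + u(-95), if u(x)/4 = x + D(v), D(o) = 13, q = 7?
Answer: 16572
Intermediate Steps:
v = -13/7 (v = 1/(-1) - 6/7 = 1*(-1) - 6*1/7 = -1 - 6/7 = -13/7 ≈ -1.8571)
u(x) = 52 + 4*x (u(x) = 4*(x + 13) = 4*(13 + x) = 52 + 4*x)
(65 + 65)**2 + u(-95) = (65 + 65)**2 + (52 + 4*(-95)) = 130**2 + (52 - 380) = 16900 - 328 = 16572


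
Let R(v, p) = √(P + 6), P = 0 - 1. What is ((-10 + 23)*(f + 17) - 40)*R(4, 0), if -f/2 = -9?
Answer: 415*√5 ≈ 927.97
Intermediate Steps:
f = 18 (f = -2*(-9) = 18)
P = -1
R(v, p) = √5 (R(v, p) = √(-1 + 6) = √5)
((-10 + 23)*(f + 17) - 40)*R(4, 0) = ((-10 + 23)*(18 + 17) - 40)*√5 = (13*35 - 40)*√5 = (455 - 40)*√5 = 415*√5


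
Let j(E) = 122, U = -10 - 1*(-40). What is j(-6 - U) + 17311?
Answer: 17433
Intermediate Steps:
U = 30 (U = -10 + 40 = 30)
j(-6 - U) + 17311 = 122 + 17311 = 17433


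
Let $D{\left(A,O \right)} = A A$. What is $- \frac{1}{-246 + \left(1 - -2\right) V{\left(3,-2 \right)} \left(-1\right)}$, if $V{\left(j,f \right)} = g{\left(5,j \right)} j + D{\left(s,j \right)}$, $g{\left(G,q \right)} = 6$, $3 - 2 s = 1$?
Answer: $\frac{1}{303} \approx 0.0033003$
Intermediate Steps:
$s = 1$ ($s = \frac{3}{2} - \frac{1}{2} = 1$)
$D{\left(A,O \right)} = A^{2}$
$V{\left(j,f \right)} = 1 + 6 j$ ($V{\left(j,f \right)} = 6 j + 1^{2} = 6 j + 1 = 1 + 6 j$)
$- \frac{1}{-246 + \left(1 - -2\right) V{\left(3,-2 \right)} \left(-1\right)} = - \frac{1}{-246 + \left(1 - -2\right) \left(1 + 6 \cdot 3\right) \left(-1\right)} = - \frac{1}{-246 + \left(1 + \left(-3 + 5\right)\right) \left(1 + 18\right) \left(-1\right)} = - \frac{1}{-246 + \left(1 + 2\right) 19 \left(-1\right)} = - \frac{1}{-246 + 3 \cdot 19 \left(-1\right)} = - \frac{1}{-246 + 57 \left(-1\right)} = - \frac{1}{-246 - 57} = - \frac{1}{-303} = \left(-1\right) \left(- \frac{1}{303}\right) = \frac{1}{303}$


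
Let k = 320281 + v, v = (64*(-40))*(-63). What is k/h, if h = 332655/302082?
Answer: 48490303334/110885 ≈ 4.3730e+5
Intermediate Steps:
v = 161280 (v = -2560*(-63) = 161280)
k = 481561 (k = 320281 + 161280 = 481561)
h = 110885/100694 (h = 332655*(1/302082) = 110885/100694 ≈ 1.1012)
k/h = 481561/(110885/100694) = 481561*(100694/110885) = 48490303334/110885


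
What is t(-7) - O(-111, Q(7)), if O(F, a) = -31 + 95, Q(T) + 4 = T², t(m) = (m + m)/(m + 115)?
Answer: -3463/54 ≈ -64.130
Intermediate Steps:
t(m) = 2*m/(115 + m) (t(m) = (2*m)/(115 + m) = 2*m/(115 + m))
Q(T) = -4 + T²
O(F, a) = 64
t(-7) - O(-111, Q(7)) = 2*(-7)/(115 - 7) - 1*64 = 2*(-7)/108 - 64 = 2*(-7)*(1/108) - 64 = -7/54 - 64 = -3463/54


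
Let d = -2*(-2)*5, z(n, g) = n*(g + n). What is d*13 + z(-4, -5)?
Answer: 296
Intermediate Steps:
d = 20 (d = 4*5 = 20)
d*13 + z(-4, -5) = 20*13 - 4*(-5 - 4) = 260 - 4*(-9) = 260 + 36 = 296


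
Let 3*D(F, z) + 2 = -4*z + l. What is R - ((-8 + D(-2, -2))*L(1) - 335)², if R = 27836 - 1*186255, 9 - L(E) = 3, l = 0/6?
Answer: -296060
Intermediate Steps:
l = 0 (l = 0*(⅙) = 0)
L(E) = 6 (L(E) = 9 - 1*3 = 9 - 3 = 6)
D(F, z) = -⅔ - 4*z/3 (D(F, z) = -⅔ + (-4*z + 0)/3 = -⅔ + (-4*z)/3 = -⅔ - 4*z/3)
R = -158419 (R = 27836 - 186255 = -158419)
R - ((-8 + D(-2, -2))*L(1) - 335)² = -158419 - ((-8 + (-⅔ - 4/3*(-2)))*6 - 335)² = -158419 - ((-8 + (-⅔ + 8/3))*6 - 335)² = -158419 - ((-8 + 2)*6 - 335)² = -158419 - (-6*6 - 335)² = -158419 - (-36 - 335)² = -158419 - 1*(-371)² = -158419 - 1*137641 = -158419 - 137641 = -296060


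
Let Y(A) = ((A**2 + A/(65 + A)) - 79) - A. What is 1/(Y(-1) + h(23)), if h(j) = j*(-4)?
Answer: -64/10817 ≈ -0.0059166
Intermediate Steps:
Y(A) = -79 + A**2 - A + A/(65 + A) (Y(A) = ((A**2 + A/(65 + A)) - 79) - A = (-79 + A**2 + A/(65 + A)) - A = -79 + A**2 - A + A/(65 + A))
h(j) = -4*j
1/(Y(-1) + h(23)) = 1/((-5135 + (-1)**3 - 143*(-1) + 64*(-1)**2)/(65 - 1) - 4*23) = 1/((-5135 - 1 + 143 + 64*1)/64 - 92) = 1/((-5135 - 1 + 143 + 64)/64 - 92) = 1/((1/64)*(-4929) - 92) = 1/(-4929/64 - 92) = 1/(-10817/64) = -64/10817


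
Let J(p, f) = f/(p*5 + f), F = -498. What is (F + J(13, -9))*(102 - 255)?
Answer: 4268241/56 ≈ 76219.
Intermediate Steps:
J(p, f) = f/(f + 5*p) (J(p, f) = f/(5*p + f) = f/(f + 5*p))
(F + J(13, -9))*(102 - 255) = (-498 - 9/(-9 + 5*13))*(102 - 255) = (-498 - 9/(-9 + 65))*(-153) = (-498 - 9/56)*(-153) = -27897/56*(-153) = 4268241/56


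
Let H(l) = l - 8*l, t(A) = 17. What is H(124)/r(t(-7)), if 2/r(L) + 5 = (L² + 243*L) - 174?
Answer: -1840594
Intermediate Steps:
r(L) = 2/(-179 + L² + 243*L) (r(L) = 2/(-5 + ((L² + 243*L) - 174)) = 2/(-5 + (-174 + L² + 243*L)) = 2/(-179 + L² + 243*L))
H(l) = -7*l
H(124)/r(t(-7)) = (-7*124)/((2/(-179 + 17² + 243*17))) = -868/(2/(-179 + 289 + 4131)) = -868/(2/4241) = -868/(2*(1/4241)) = -868/2/4241 = -868*4241/2 = -1840594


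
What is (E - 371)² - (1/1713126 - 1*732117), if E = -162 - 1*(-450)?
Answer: 1266010392755/1713126 ≈ 7.3901e+5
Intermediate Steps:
E = 288 (E = -162 + 450 = 288)
(E - 371)² - (1/1713126 - 1*732117) = (288 - 371)² - (1/1713126 - 1*732117) = (-83)² - (1/1713126 - 732117) = 6889 - 1*(-1254208667741/1713126) = 6889 + 1254208667741/1713126 = 1266010392755/1713126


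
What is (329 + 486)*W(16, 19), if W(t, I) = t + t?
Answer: 26080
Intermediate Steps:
W(t, I) = 2*t
(329 + 486)*W(16, 19) = (329 + 486)*(2*16) = 815*32 = 26080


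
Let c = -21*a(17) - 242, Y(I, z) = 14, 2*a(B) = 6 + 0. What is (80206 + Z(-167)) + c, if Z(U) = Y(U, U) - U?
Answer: 80082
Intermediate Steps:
a(B) = 3 (a(B) = (6 + 0)/2 = (½)*6 = 3)
Z(U) = 14 - U
c = -305 (c = -21*3 - 242 = -63 - 242 = -305)
(80206 + Z(-167)) + c = (80206 + (14 - 1*(-167))) - 305 = (80206 + (14 + 167)) - 305 = (80206 + 181) - 305 = 80387 - 305 = 80082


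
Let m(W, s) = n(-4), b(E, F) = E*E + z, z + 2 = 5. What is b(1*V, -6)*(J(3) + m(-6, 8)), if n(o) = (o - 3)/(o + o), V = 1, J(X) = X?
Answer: 31/2 ≈ 15.500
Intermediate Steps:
z = 3 (z = -2 + 5 = 3)
b(E, F) = 3 + E² (b(E, F) = E*E + 3 = E² + 3 = 3 + E²)
n(o) = (-3 + o)/(2*o) (n(o) = (-3 + o)/((2*o)) = (-3 + o)*(1/(2*o)) = (-3 + o)/(2*o))
m(W, s) = 7/8 (m(W, s) = (½)*(-3 - 4)/(-4) = (½)*(-¼)*(-7) = 7/8)
b(1*V, -6)*(J(3) + m(-6, 8)) = (3 + (1*1)²)*(3 + 7/8) = (3 + 1²)*(31/8) = (3 + 1)*(31/8) = 4*(31/8) = 31/2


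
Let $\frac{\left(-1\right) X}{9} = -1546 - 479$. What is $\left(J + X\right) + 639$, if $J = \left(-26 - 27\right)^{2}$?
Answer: $21673$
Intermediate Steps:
$X = 18225$ ($X = - 9 \left(-1546 - 479\right) = \left(-9\right) \left(-2025\right) = 18225$)
$J = 2809$ ($J = \left(-53\right)^{2} = 2809$)
$\left(J + X\right) + 639 = \left(2809 + 18225\right) + 639 = 21034 + 639 = 21673$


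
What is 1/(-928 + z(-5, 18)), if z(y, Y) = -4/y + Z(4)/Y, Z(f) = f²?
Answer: -45/41684 ≈ -0.0010796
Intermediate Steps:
z(y, Y) = -4/y + 16/Y (z(y, Y) = -4/y + 4²/Y = -4/y + 16/Y)
1/(-928 + z(-5, 18)) = 1/(-928 + (-4/(-5) + 16/18)) = 1/(-928 + (-4*(-⅕) + 16*(1/18))) = 1/(-928 + (⅘ + 8/9)) = 1/(-928 + 76/45) = 1/(-41684/45) = -45/41684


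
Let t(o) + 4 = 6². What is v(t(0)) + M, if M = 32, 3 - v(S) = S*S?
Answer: -989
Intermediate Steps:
t(o) = 32 (t(o) = -4 + 6² = -4 + 36 = 32)
v(S) = 3 - S² (v(S) = 3 - S*S = 3 - S²)
v(t(0)) + M = (3 - 1*32²) + 32 = (3 - 1*1024) + 32 = (3 - 1024) + 32 = -1021 + 32 = -989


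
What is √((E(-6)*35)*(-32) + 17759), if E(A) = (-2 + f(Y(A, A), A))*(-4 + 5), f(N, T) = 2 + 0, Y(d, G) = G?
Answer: √17759 ≈ 133.26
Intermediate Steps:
f(N, T) = 2
E(A) = 0 (E(A) = (-2 + 2)*(-4 + 5) = 0*1 = 0)
√((E(-6)*35)*(-32) + 17759) = √((0*35)*(-32) + 17759) = √(0*(-32) + 17759) = √(0 + 17759) = √17759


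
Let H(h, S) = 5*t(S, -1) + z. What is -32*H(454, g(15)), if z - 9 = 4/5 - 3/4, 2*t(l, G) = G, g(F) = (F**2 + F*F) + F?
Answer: -1048/5 ≈ -209.60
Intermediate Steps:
g(F) = F + 2*F**2 (g(F) = (F**2 + F**2) + F = 2*F**2 + F = F + 2*F**2)
t(l, G) = G/2
z = 181/20 (z = 9 + (4/5 - 3/4) = 9 + 1/20 = 181/20 ≈ 9.0500)
H(h, S) = 131/20 (H(h, S) = 5*((1/2)*(-1)) + 181/20 = 5*(-1/2) + 181/20 = -5/2 + 181/20 = 131/20)
-32*H(454, g(15)) = -32*131/20 = -1048/5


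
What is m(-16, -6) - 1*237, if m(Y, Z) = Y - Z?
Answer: -247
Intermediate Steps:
m(-16, -6) - 1*237 = (-16 - 1*(-6)) - 1*237 = (-16 + 6) - 237 = -10 - 237 = -247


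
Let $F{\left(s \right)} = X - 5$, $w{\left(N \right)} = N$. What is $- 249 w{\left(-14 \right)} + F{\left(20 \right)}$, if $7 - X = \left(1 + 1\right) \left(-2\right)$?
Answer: $3492$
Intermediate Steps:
$X = 11$ ($X = 7 - \left(1 + 1\right) \left(-2\right) = 7 - 2 \left(-2\right) = 7 - -4 = 7 + 4 = 11$)
$F{\left(s \right)} = 6$ ($F{\left(s \right)} = 11 - 5 = 6$)
$- 249 w{\left(-14 \right)} + F{\left(20 \right)} = \left(-249\right) \left(-14\right) + 6 = 3486 + 6 = 3492$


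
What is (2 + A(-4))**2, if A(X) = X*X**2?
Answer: 3844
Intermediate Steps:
A(X) = X**3
(2 + A(-4))**2 = (2 + (-4)**3)**2 = (2 - 64)**2 = (-62)**2 = 3844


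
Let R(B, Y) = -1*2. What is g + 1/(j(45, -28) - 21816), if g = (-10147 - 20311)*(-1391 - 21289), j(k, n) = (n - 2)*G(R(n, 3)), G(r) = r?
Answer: 15028771544639/21756 ≈ 6.9079e+8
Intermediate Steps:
R(B, Y) = -2
j(k, n) = 4 - 2*n (j(k, n) = (n - 2)*(-2) = (-2 + n)*(-2) = 4 - 2*n)
g = 690787440 (g = -30458*(-22680) = 690787440)
g + 1/(j(45, -28) - 21816) = 690787440 + 1/((4 - 2*(-28)) - 21816) = 690787440 + 1/((4 + 56) - 21816) = 690787440 + 1/(60 - 21816) = 690787440 + 1/(-21756) = 690787440 - 1/21756 = 15028771544639/21756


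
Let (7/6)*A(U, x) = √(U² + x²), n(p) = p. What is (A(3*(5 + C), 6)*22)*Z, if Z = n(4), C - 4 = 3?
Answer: 3168*√37/7 ≈ 2752.9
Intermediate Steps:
C = 7 (C = 4 + 3 = 7)
Z = 4
A(U, x) = 6*√(U² + x²)/7
(A(3*(5 + C), 6)*22)*Z = ((6*√((3*(5 + 7))² + 6²)/7)*22)*4 = ((6*√((3*12)² + 36)/7)*22)*4 = ((6*√(36² + 36)/7)*22)*4 = ((6*√(1296 + 36)/7)*22)*4 = ((6*√1332/7)*22)*4 = ((6*(6*√37)/7)*22)*4 = ((36*√37/7)*22)*4 = (792*√37/7)*4 = 3168*√37/7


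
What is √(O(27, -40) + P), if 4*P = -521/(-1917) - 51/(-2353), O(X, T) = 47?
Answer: √106419398467863/1503567 ≈ 6.8610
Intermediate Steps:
P = 330920/4510701 (P = (-521/(-1917) - 51/(-2353))/4 = (-521*(-1/1917) - 51*(-1/2353))/4 = (521/1917 + 51/2353)/4 = (¼)*(1323680/4510701) = 330920/4510701 ≈ 0.073363)
√(O(27, -40) + P) = √(47 + 330920/4510701) = √(212333867/4510701) = √106419398467863/1503567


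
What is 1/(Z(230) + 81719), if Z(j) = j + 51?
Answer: 1/82000 ≈ 1.2195e-5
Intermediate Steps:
Z(j) = 51 + j
1/(Z(230) + 81719) = 1/((51 + 230) + 81719) = 1/(281 + 81719) = 1/82000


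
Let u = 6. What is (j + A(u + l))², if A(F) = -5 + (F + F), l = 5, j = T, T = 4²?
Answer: 1089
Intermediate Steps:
T = 16
j = 16
A(F) = -5 + 2*F
(j + A(u + l))² = (16 + (-5 + 2*(6 + 5)))² = (16 + (-5 + 2*11))² = (16 + (-5 + 22))² = (16 + 17)² = 33² = 1089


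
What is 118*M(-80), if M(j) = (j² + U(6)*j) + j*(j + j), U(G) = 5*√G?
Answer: 2265600 - 47200*√6 ≈ 2.1500e+6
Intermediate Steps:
M(j) = 3*j² + 5*j*√6 (M(j) = (j² + (5*√6)*j) + j*(j + j) = (j² + 5*j*√6) + j*(2*j) = (j² + 5*j*√6) + 2*j² = 3*j² + 5*j*√6)
118*M(-80) = 118*(-80*(3*(-80) + 5*√6)) = 118*(-80*(-240 + 5*√6)) = 118*(19200 - 400*√6) = 2265600 - 47200*√6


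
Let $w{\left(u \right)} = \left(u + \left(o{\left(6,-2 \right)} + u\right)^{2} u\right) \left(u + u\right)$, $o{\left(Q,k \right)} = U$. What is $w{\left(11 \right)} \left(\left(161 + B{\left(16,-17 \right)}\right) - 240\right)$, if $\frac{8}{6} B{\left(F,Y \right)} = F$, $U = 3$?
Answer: $-3194158$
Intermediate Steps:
$o{\left(Q,k \right)} = 3$
$B{\left(F,Y \right)} = \frac{3 F}{4}$
$w{\left(u \right)} = 2 u \left(u + u \left(3 + u\right)^{2}\right)$ ($w{\left(u \right)} = \left(u + \left(3 + u\right)^{2} u\right) \left(u + u\right) = \left(u + u \left(3 + u\right)^{2}\right) 2 u = 2 u \left(u + u \left(3 + u\right)^{2}\right)$)
$w{\left(11 \right)} \left(\left(161 + B{\left(16,-17 \right)}\right) - 240\right) = 2 \cdot 11^{2} \left(1 + \left(3 + 11\right)^{2}\right) \left(\left(161 + \frac{3}{4} \cdot 16\right) - 240\right) = 2 \cdot 121 \left(1 + 14^{2}\right) \left(\left(161 + 12\right) - 240\right) = 2 \cdot 121 \left(1 + 196\right) \left(173 - 240\right) = 2 \cdot 121 \cdot 197 \left(-67\right) = 47674 \left(-67\right) = -3194158$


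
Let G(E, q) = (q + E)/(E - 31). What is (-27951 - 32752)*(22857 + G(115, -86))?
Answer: -116550791951/84 ≈ -1.3875e+9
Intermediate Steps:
G(E, q) = (E + q)/(-31 + E)
(-27951 - 32752)*(22857 + G(115, -86)) = (-27951 - 32752)*(22857 + (115 - 86)/(-31 + 115)) = -60703*(22857 + 29/84) = -60703*1920017/84 = -116550791951/84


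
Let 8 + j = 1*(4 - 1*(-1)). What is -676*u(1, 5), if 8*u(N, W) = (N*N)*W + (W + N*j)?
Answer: -1183/2 ≈ -591.50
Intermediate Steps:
j = -3 (j = -8 + 1*(4 - 1*(-1)) = -8 + 1*(4 + 1) = -8 + 1*5 = -8 + 5 = -3)
u(N, W) = -3*N/8 + W/8 + W*N²/8 (u(N, W) = ((N*N)*W + (W + N*(-3)))/8 = (N²*W + (W - 3*N))/8 = (W*N² + (W - 3*N))/8 = (W - 3*N + W*N²)/8 = -3*N/8 + W/8 + W*N²/8)
-676*u(1, 5) = -676*(-3/8*1 + (⅛)*5 + (⅛)*5*1²) = -676*(-3/8 + 5/8 + (⅛)*5*1) = -676*(-3/8 + 5/8 + 5/8) = -676*7/8 = -1183/2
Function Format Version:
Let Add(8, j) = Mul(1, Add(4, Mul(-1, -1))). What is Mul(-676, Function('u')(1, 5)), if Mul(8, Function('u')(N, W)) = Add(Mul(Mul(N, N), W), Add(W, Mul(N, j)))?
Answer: Rational(-1183, 2) ≈ -591.50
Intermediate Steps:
j = -3 (j = Add(-8, Mul(1, Add(4, Mul(-1, -1)))) = Add(-8, Mul(1, Add(4, 1))) = Add(-8, Mul(1, 5)) = Add(-8, 5) = -3)
Function('u')(N, W) = Add(Mul(Rational(-3, 8), N), Mul(Rational(1, 8), W), Mul(Rational(1, 8), W, Pow(N, 2))) (Function('u')(N, W) = Mul(Rational(1, 8), Add(Mul(Mul(N, N), W), Add(W, Mul(N, -3)))) = Mul(Rational(1, 8), Add(Mul(Pow(N, 2), W), Add(W, Mul(-3, N)))) = Mul(Rational(1, 8), Add(Mul(W, Pow(N, 2)), Add(W, Mul(-3, N)))) = Mul(Rational(1, 8), Add(W, Mul(-3, N), Mul(W, Pow(N, 2)))) = Add(Mul(Rational(-3, 8), N), Mul(Rational(1, 8), W), Mul(Rational(1, 8), W, Pow(N, 2))))
Mul(-676, Function('u')(1, 5)) = Mul(-676, Add(Mul(Rational(-3, 8), 1), Mul(Rational(1, 8), 5), Mul(Rational(1, 8), 5, Pow(1, 2)))) = Mul(-676, Add(Rational(-3, 8), Rational(5, 8), Mul(Rational(1, 8), 5, 1))) = Mul(-676, Add(Rational(-3, 8), Rational(5, 8), Rational(5, 8))) = Mul(-676, Rational(7, 8)) = Rational(-1183, 2)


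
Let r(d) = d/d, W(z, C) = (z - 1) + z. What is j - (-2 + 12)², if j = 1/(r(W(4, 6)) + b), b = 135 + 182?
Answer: -31799/318 ≈ -99.997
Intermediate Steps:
W(z, C) = -1 + 2*z (W(z, C) = (-1 + z) + z = -1 + 2*z)
r(d) = 1
b = 317
j = 1/318 (j = 1/(1 + 317) = 1/318 ≈ 0.0031447)
j - (-2 + 12)² = 1/318 - (-2 + 12)² = 1/318 - 1*10² = 1/318 - 1*100 = 1/318 - 100 = -31799/318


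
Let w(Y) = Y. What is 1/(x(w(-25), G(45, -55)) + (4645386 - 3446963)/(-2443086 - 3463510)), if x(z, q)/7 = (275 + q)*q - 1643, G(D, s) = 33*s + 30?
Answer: 5906596/111374471741181 ≈ 5.3034e-8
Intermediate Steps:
G(D, s) = 30 + 33*s
x(z, q) = -11501 + 7*q*(275 + q) (x(z, q) = 7*((275 + q)*q - 1643) = 7*(q*(275 + q) - 1643) = 7*(-1643 + q*(275 + q)) = -11501 + 7*q*(275 + q))
1/(x(w(-25), G(45, -55)) + (4645386 - 3446963)/(-2443086 - 3463510)) = 1/((-11501 + 7*(30 + 33*(-55))² + 1925*(30 + 33*(-55))) + (4645386 - 3446963)/(-2443086 - 3463510)) = 1/((-11501 + 7*(30 - 1815)² + 1925*(30 - 1815)) + 1198423/(-5906596)) = 1/((-11501 + 7*(-1785)² + 1925*(-1785)) + 1198423*(-1/5906596)) = 1/((-11501 + 7*3186225 - 3436125) - 1198423/5906596) = 1/((-11501 + 22303575 - 3436125) - 1198423/5906596) = 1/(18855949 - 1198423/5906596) = 1/(111374471741181/5906596) = 5906596/111374471741181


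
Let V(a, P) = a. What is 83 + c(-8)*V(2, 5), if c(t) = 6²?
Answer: 155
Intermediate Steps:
c(t) = 36
83 + c(-8)*V(2, 5) = 83 + 36*2 = 83 + 72 = 155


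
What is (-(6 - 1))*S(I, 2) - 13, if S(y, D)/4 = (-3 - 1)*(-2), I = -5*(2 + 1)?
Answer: -173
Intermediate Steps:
I = -15 (I = -5*3 = -15)
S(y, D) = 32 (S(y, D) = 4*((-3 - 1)*(-2)) = 4*(-4*(-2)) = 4*8 = 32)
(-(6 - 1))*S(I, 2) - 13 = -(6 - 1)*32 - 13 = -1*5*32 - 13 = -5*32 - 13 = -160 - 13 = -173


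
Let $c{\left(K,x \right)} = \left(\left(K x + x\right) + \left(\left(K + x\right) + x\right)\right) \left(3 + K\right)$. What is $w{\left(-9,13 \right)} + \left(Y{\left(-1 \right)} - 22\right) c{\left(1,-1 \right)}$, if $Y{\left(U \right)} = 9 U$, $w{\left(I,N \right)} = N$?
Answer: $385$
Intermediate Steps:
$c{\left(K,x \right)} = \left(3 + K\right) \left(K + 3 x + K x\right)$ ($c{\left(K,x \right)} = \left(\left(x + K x\right) + \left(K + 2 x\right)\right) \left(3 + K\right) = \left(K + 3 x + K x\right) \left(3 + K\right) = \left(3 + K\right) \left(K + 3 x + K x\right)$)
$w{\left(-9,13 \right)} + \left(Y{\left(-1 \right)} - 22\right) c{\left(1,-1 \right)} = 13 + \left(9 \left(-1\right) - 22\right) \left(1^{2} + 3 \cdot 1 + 9 \left(-1\right) - 1^{2} + 6 \cdot 1 \left(-1\right)\right) = 13 + \left(-9 - 22\right) \left(1 + 3 - 9 - 1 - 6\right) = 13 - 31 \left(1 + 3 - 9 - 1 - 6\right) = 13 - -372 = 13 + 372 = 385$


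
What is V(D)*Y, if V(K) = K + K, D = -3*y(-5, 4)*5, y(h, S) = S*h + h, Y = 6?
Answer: 4500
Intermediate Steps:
y(h, S) = h + S*h
D = 375 (D = -(-15)*(1 + 4)*5 = -(-15)*5*5 = -3*(-25)*5 = 75*5 = 375)
V(K) = 2*K
V(D)*Y = (2*375)*6 = 750*6 = 4500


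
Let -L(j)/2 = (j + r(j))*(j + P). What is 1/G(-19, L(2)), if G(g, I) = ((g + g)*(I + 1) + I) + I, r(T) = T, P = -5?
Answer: -1/902 ≈ -0.0011086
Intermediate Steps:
L(j) = -4*j*(-5 + j) (L(j) = -2*(j + j)*(j - 5) = -2*2*j*(-5 + j) = -4*j*(-5 + j))
G(g, I) = 2*I + 2*g*(1 + I) (G(g, I) = ((2*g)*(1 + I) + I) + I = (2*g*(1 + I) + I) + I = (I + 2*g*(1 + I)) + I = 2*I + 2*g*(1 + I))
1/G(-19, L(2)) = 1/(2*(4*2*(5 - 1*2)) + 2*(-19) + 2*(4*2*(5 - 1*2))*(-19)) = 1/(2*(4*2*(5 - 2)) - 38 + 2*(4*2*(5 - 2))*(-19)) = 1/(2*(4*2*3) - 38 + 2*(4*2*3)*(-19)) = 1/(2*24 - 38 + 2*24*(-19)) = 1/(48 - 38 - 912) = 1/(-902) = -1/902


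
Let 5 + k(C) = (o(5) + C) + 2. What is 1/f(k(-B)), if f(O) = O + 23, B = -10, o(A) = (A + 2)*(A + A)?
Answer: 1/100 ≈ 0.010000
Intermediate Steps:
o(A) = 2*A*(2 + A) (o(A) = (2 + A)*(2*A) = 2*A*(2 + A))
k(C) = 67 + C (k(C) = -5 + ((2*5*(2 + 5) + C) + 2) = -5 + ((2*5*7 + C) + 2) = -5 + ((70 + C) + 2) = -5 + (72 + C) = 67 + C)
f(O) = 23 + O
1/f(k(-B)) = 1/(23 + (67 - 1*(-10))) = 1/(23 + (67 + 10)) = 1/(23 + 77) = 1/100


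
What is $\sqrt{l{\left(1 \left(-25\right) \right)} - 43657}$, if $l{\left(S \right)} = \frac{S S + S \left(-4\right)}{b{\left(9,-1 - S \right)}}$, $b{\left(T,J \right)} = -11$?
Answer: $\frac{2 i \sqrt{1322618}}{11} \approx 209.1 i$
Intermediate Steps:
$l{\left(S \right)} = - \frac{S^{2}}{11} + \frac{4 S}{11}$ ($l{\left(S \right)} = \frac{S S + S \left(-4\right)}{-11} = \left(S^{2} - 4 S\right) \left(- \frac{1}{11}\right) = - \frac{S^{2}}{11} + \frac{4 S}{11}$)
$\sqrt{l{\left(1 \left(-25\right) \right)} - 43657} = \sqrt{\frac{1 \left(-25\right) \left(4 - 1 \left(-25\right)\right)}{11} - 43657} = \sqrt{\frac{1}{11} \left(-25\right) \left(4 - -25\right) - 43657} = \sqrt{\frac{1}{11} \left(-25\right) \left(4 + 25\right) - 43657} = \sqrt{\frac{1}{11} \left(-25\right) 29 - 43657} = \sqrt{- \frac{725}{11} - 43657} = \sqrt{- \frac{480952}{11}} = \frac{2 i \sqrt{1322618}}{11}$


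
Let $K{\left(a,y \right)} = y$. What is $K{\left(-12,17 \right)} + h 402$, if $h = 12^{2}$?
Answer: $57905$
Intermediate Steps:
$h = 144$
$K{\left(-12,17 \right)} + h 402 = 17 + 144 \cdot 402 = 17 + 57888 = 57905$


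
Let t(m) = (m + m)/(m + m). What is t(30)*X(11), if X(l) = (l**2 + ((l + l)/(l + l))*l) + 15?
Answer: 147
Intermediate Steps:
t(m) = 1 (t(m) = (2*m)/((2*m)) = (2*m)*(1/(2*m)) = 1)
X(l) = 15 + l + l**2 (X(l) = (l**2 + ((2*l)/((2*l)))*l) + 15 = (l**2 + ((2*l)*(1/(2*l)))*l) + 15 = (l**2 + 1*l) + 15 = (l**2 + l) + 15 = (l + l**2) + 15 = 15 + l + l**2)
t(30)*X(11) = 1*(15 + 11 + 11**2) = 1*(15 + 11 + 121) = 1*147 = 147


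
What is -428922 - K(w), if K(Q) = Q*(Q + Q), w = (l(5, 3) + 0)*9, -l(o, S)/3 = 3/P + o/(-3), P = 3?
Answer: -429570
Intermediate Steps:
l(o, S) = -3 + o (l(o, S) = -3*(3/3 + o/(-3)) = -3*(3*(⅓) + o*(-⅓)) = -3*(1 - o/3) = -3 + o)
w = 18 (w = ((-3 + 5) + 0)*9 = (2 + 0)*9 = 2*9 = 18)
K(Q) = 2*Q² (K(Q) = Q*(2*Q) = 2*Q²)
-428922 - K(w) = -428922 - 2*18² = -428922 - 2*324 = -428922 - 1*648 = -428922 - 648 = -429570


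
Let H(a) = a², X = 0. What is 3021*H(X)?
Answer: 0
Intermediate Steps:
3021*H(X) = 3021*0² = 3021*0 = 0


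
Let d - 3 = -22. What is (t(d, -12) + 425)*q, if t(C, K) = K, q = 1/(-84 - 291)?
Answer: -413/375 ≈ -1.1013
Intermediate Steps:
q = -1/375 (q = 1/(-375) = -1/375 ≈ -0.0026667)
d = -19 (d = 3 - 22 = -19)
(t(d, -12) + 425)*q = (-12 + 425)*(-1/375) = 413*(-1/375) = -413/375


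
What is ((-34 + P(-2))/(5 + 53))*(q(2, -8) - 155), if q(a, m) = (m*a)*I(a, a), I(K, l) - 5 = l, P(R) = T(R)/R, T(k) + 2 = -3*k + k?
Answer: 9345/58 ≈ 161.12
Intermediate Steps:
T(k) = -2 - 2*k (T(k) = -2 + (-3*k + k) = -2 - 2*k)
P(R) = (-2 - 2*R)/R
I(K, l) = 5 + l
q(a, m) = a*m*(5 + a) (q(a, m) = (m*a)*(5 + a) = (a*m)*(5 + a) = a*m*(5 + a))
((-34 + P(-2))/(5 + 53))*(q(2, -8) - 155) = ((-34 + (-2 - 2/(-2)))/(5 + 53))*(2*(-8)*(5 + 2) - 155) = ((-34 + (-2 - 2*(-1/2)))/58)*(2*(-8)*7 - 155) = ((-34 + (-2 + 1))*(1/58))*(-112 - 155) = ((-34 - 1)*(1/58))*(-267) = -35*1/58*(-267) = -35/58*(-267) = 9345/58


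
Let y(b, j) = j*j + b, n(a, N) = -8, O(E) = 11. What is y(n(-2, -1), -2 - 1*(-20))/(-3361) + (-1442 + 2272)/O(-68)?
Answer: 2786154/36971 ≈ 75.360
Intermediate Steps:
y(b, j) = b + j**2 (y(b, j) = j**2 + b = b + j**2)
y(n(-2, -1), -2 - 1*(-20))/(-3361) + (-1442 + 2272)/O(-68) = (-8 + (-2 - 1*(-20))**2)/(-3361) + (-1442 + 2272)/11 = (-8 + (-2 + 20)**2)*(-1/3361) + 830*(1/11) = (-8 + 18**2)*(-1/3361) + 830/11 = (-8 + 324)*(-1/3361) + 830/11 = 316*(-1/3361) + 830/11 = -316/3361 + 830/11 = 2786154/36971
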